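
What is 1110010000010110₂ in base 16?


Group into 4-bit nibbles: 1110010000010110
  1110 = E
  0100 = 4
  0001 = 1
  0110 = 6
= 0xE416


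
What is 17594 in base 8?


Divide by 8 repeatedly:
17594 ÷ 8 = 2199 remainder 2
2199 ÷ 8 = 274 remainder 7
274 ÷ 8 = 34 remainder 2
34 ÷ 8 = 4 remainder 2
4 ÷ 8 = 0 remainder 4
Reading remainders bottom-up:
= 0o42272


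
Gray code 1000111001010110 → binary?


Gray code: 1000111001010110
MSB stays the same: 1
Each subsequent bit = prev_binary XOR current_gray:
  B[1] = 1 XOR 0 = 1
  B[2] = 1 XOR 0 = 1
  B[3] = 1 XOR 0 = 1
  B[4] = 1 XOR 1 = 0
  B[5] = 0 XOR 1 = 1
  B[6] = 1 XOR 1 = 0
  B[7] = 0 XOR 0 = 0
  B[8] = 0 XOR 0 = 0
  B[9] = 0 XOR 1 = 1
  B[10] = 1 XOR 0 = 1
  B[11] = 1 XOR 1 = 0
  B[12] = 0 XOR 0 = 0
  B[13] = 0 XOR 1 = 1
  B[14] = 1 XOR 1 = 0
  B[15] = 0 XOR 0 = 0
= 1111010001100100 (62564 decimal)


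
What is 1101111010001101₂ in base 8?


Group into 3-bit groups: 001101111010001101
  001 = 1
  101 = 5
  111 = 7
  010 = 2
  001 = 1
  101 = 5
= 0o157215


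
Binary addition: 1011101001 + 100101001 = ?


Align and add column by column (LSB to MSB, carry propagating):
  01011101001
+ 00100101001
  -----------
  col 0: 1 + 1 + 0 (carry in) = 2 → bit 0, carry out 1
  col 1: 0 + 0 + 1 (carry in) = 1 → bit 1, carry out 0
  col 2: 0 + 0 + 0 (carry in) = 0 → bit 0, carry out 0
  col 3: 1 + 1 + 0 (carry in) = 2 → bit 0, carry out 1
  col 4: 0 + 0 + 1 (carry in) = 1 → bit 1, carry out 0
  col 5: 1 + 1 + 0 (carry in) = 2 → bit 0, carry out 1
  col 6: 1 + 0 + 1 (carry in) = 2 → bit 0, carry out 1
  col 7: 1 + 0 + 1 (carry in) = 2 → bit 0, carry out 1
  col 8: 0 + 1 + 1 (carry in) = 2 → bit 0, carry out 1
  col 9: 1 + 0 + 1 (carry in) = 2 → bit 0, carry out 1
  col 10: 0 + 0 + 1 (carry in) = 1 → bit 1, carry out 0
Reading bits MSB→LSB: 10000010010
Strip leading zeros: 10000010010
= 10000010010


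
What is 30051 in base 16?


Divide by 16 repeatedly:
30051 ÷ 16 = 1878 remainder 3 (3)
1878 ÷ 16 = 117 remainder 6 (6)
117 ÷ 16 = 7 remainder 5 (5)
7 ÷ 16 = 0 remainder 7 (7)
Reading remainders bottom-up:
= 0x7563


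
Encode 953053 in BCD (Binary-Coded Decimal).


Each digit → 4-bit binary:
  9 → 1001
  5 → 0101
  3 → 0011
  0 → 0000
  5 → 0101
  3 → 0011
= 1001 0101 0011 0000 0101 0011


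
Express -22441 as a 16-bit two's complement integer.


Original: 0101011110101001
Step 1 - Invert all bits: 1010100001010110
Step 2 - Add 1: 1010100001010110 + 1
= 1010100001010111 (represents -22441)


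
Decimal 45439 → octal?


Divide by 8 repeatedly:
45439 ÷ 8 = 5679 remainder 7
5679 ÷ 8 = 709 remainder 7
709 ÷ 8 = 88 remainder 5
88 ÷ 8 = 11 remainder 0
11 ÷ 8 = 1 remainder 3
1 ÷ 8 = 0 remainder 1
Reading remainders bottom-up:
= 0o130577


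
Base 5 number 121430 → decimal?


Positional values (base 5):
  0 × 5^0 = 0 × 1 = 0
  3 × 5^1 = 3 × 5 = 15
  4 × 5^2 = 4 × 25 = 100
  1 × 5^3 = 1 × 125 = 125
  2 × 5^4 = 2 × 625 = 1250
  1 × 5^5 = 1 × 3125 = 3125
Sum = 0 + 15 + 100 + 125 + 1250 + 3125
= 4615


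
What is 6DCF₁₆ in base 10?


Positional values:
Position 0: F × 16^0 = 15 × 1 = 15
Position 1: C × 16^1 = 12 × 16 = 192
Position 2: D × 16^2 = 13 × 256 = 3328
Position 3: 6 × 16^3 = 6 × 4096 = 24576
Sum = 15 + 192 + 3328 + 24576
= 28111


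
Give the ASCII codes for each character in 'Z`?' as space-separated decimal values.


String: 'Z`?'  (3 characters)
Per-character ASCII lookup:
  'Z': uppercase starts at 65: 'Z' = 65 + 25 = 90
  '`': special character: '`' = 96
  '?': special character: '?' = 63
= 90 96 63


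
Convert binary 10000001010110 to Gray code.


Binary: 10000001010110
Gray code: G = B XOR (B >> 1)
B >> 1 = 01000000101011
10000001010110 XOR 01000000101011:
  1 XOR 0 = 1
  0 XOR 1 = 1
  0 XOR 0 = 0
  0 XOR 0 = 0
  0 XOR 0 = 0
  0 XOR 0 = 0
  0 XOR 0 = 0
  1 XOR 0 = 1
  0 XOR 1 = 1
  1 XOR 0 = 1
  0 XOR 1 = 1
  1 XOR 0 = 1
  1 XOR 1 = 0
  0 XOR 1 = 1
= 11000001111101


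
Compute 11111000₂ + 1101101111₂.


Align and add column by column (LSB to MSB, carry propagating):
  00011111000
+ 01101101111
  -----------
  col 0: 0 + 1 + 0 (carry in) = 1 → bit 1, carry out 0
  col 1: 0 + 1 + 0 (carry in) = 1 → bit 1, carry out 0
  col 2: 0 + 1 + 0 (carry in) = 1 → bit 1, carry out 0
  col 3: 1 + 1 + 0 (carry in) = 2 → bit 0, carry out 1
  col 4: 1 + 0 + 1 (carry in) = 2 → bit 0, carry out 1
  col 5: 1 + 1 + 1 (carry in) = 3 → bit 1, carry out 1
  col 6: 1 + 1 + 1 (carry in) = 3 → bit 1, carry out 1
  col 7: 1 + 0 + 1 (carry in) = 2 → bit 0, carry out 1
  col 8: 0 + 1 + 1 (carry in) = 2 → bit 0, carry out 1
  col 9: 0 + 1 + 1 (carry in) = 2 → bit 0, carry out 1
  col 10: 0 + 0 + 1 (carry in) = 1 → bit 1, carry out 0
Reading bits MSB→LSB: 10001100111
Strip leading zeros: 10001100111
= 10001100111


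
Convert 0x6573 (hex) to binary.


Each hex digit → 4 binary bits:
  6 = 0110
  5 = 0101
  7 = 0111
  3 = 0011
Concatenate: 0110 0101 0111 0011
= 0110010101110011


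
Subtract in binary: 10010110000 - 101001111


Align and subtract column by column (LSB to MSB, borrowing when needed):
  10010110000
- 00101001111
  -----------
  col 0: (0 - 0 borrow-in) - 1 → borrow from next column: (0+2) - 1 = 1, borrow out 1
  col 1: (0 - 1 borrow-in) - 1 → borrow from next column: (-1+2) - 1 = 0, borrow out 1
  col 2: (0 - 1 borrow-in) - 1 → borrow from next column: (-1+2) - 1 = 0, borrow out 1
  col 3: (0 - 1 borrow-in) - 1 → borrow from next column: (-1+2) - 1 = 0, borrow out 1
  col 4: (1 - 1 borrow-in) - 0 → 0 - 0 = 0, borrow out 0
  col 5: (1 - 0 borrow-in) - 0 → 1 - 0 = 1, borrow out 0
  col 6: (0 - 0 borrow-in) - 1 → borrow from next column: (0+2) - 1 = 1, borrow out 1
  col 7: (1 - 1 borrow-in) - 0 → 0 - 0 = 0, borrow out 0
  col 8: (0 - 0 borrow-in) - 1 → borrow from next column: (0+2) - 1 = 1, borrow out 1
  col 9: (0 - 1 borrow-in) - 0 → borrow from next column: (-1+2) - 0 = 1, borrow out 1
  col 10: (1 - 1 borrow-in) - 0 → 0 - 0 = 0, borrow out 0
Reading bits MSB→LSB: 01101100001
Strip leading zeros: 1101100001
= 1101100001


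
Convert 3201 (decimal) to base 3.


Divide by 3 repeatedly:
3201 ÷ 3 = 1067 remainder 0
1067 ÷ 3 = 355 remainder 2
355 ÷ 3 = 118 remainder 1
118 ÷ 3 = 39 remainder 1
39 ÷ 3 = 13 remainder 0
13 ÷ 3 = 4 remainder 1
4 ÷ 3 = 1 remainder 1
1 ÷ 3 = 0 remainder 1
Reading remainders bottom-up:
= 11101120


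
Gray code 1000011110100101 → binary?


Gray code: 1000011110100101
MSB stays the same: 1
Each subsequent bit = prev_binary XOR current_gray:
  B[1] = 1 XOR 0 = 1
  B[2] = 1 XOR 0 = 1
  B[3] = 1 XOR 0 = 1
  B[4] = 1 XOR 0 = 1
  B[5] = 1 XOR 1 = 0
  B[6] = 0 XOR 1 = 1
  B[7] = 1 XOR 1 = 0
  B[8] = 0 XOR 1 = 1
  B[9] = 1 XOR 0 = 1
  B[10] = 1 XOR 1 = 0
  B[11] = 0 XOR 0 = 0
  B[12] = 0 XOR 0 = 0
  B[13] = 0 XOR 1 = 1
  B[14] = 1 XOR 0 = 1
  B[15] = 1 XOR 1 = 0
= 1111101011000110 (64198 decimal)


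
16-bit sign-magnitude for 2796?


Sign bit: 0 (positive)
Magnitude: 2796 = 000101011101100
= 0000101011101100


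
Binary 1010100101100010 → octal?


Group into 3-bit groups: 001010100101100010
  001 = 1
  010 = 2
  100 = 4
  101 = 5
  100 = 4
  010 = 2
= 0o124542


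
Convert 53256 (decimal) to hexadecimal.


Divide by 16 repeatedly:
53256 ÷ 16 = 3328 remainder 8 (8)
3328 ÷ 16 = 208 remainder 0 (0)
208 ÷ 16 = 13 remainder 0 (0)
13 ÷ 16 = 0 remainder 13 (D)
Reading remainders bottom-up:
= 0xD008


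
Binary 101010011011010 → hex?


Group into 4-bit nibbles: 0101010011011010
  0101 = 5
  0100 = 4
  1101 = D
  1010 = A
= 0x54DA


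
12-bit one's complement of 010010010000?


Original: 010010010000
Invert all bits:
  bit 0: 0 → 1
  bit 1: 1 → 0
  bit 2: 0 → 1
  bit 3: 0 → 1
  bit 4: 1 → 0
  bit 5: 0 → 1
  bit 6: 0 → 1
  bit 7: 1 → 0
  bit 8: 0 → 1
  bit 9: 0 → 1
  bit 10: 0 → 1
  bit 11: 0 → 1
= 101101101111


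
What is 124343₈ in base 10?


Positional values:
Position 0: 3 × 8^0 = 3
Position 1: 4 × 8^1 = 32
Position 2: 3 × 8^2 = 192
Position 3: 4 × 8^3 = 2048
Position 4: 2 × 8^4 = 8192
Position 5: 1 × 8^5 = 32768
Sum = 3 + 32 + 192 + 2048 + 8192 + 32768
= 43235


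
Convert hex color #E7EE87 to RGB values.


Hex: #E7EE87
R = E7₁₆ = 231
G = EE₁₆ = 238
B = 87₁₆ = 135
= RGB(231, 238, 135)


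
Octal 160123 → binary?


Each octal digit → 3 binary bits:
  1 = 001
  6 = 110
  0 = 000
  1 = 001
  2 = 010
  3 = 011
Concatenate: 001 110 000 001 010 011
= 001110000001010011


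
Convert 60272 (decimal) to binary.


Divide by 2 repeatedly:
60272 ÷ 2 = 30136 remainder 0
30136 ÷ 2 = 15068 remainder 0
15068 ÷ 2 = 7534 remainder 0
7534 ÷ 2 = 3767 remainder 0
3767 ÷ 2 = 1883 remainder 1
1883 ÷ 2 = 941 remainder 1
941 ÷ 2 = 470 remainder 1
470 ÷ 2 = 235 remainder 0
235 ÷ 2 = 117 remainder 1
117 ÷ 2 = 58 remainder 1
58 ÷ 2 = 29 remainder 0
29 ÷ 2 = 14 remainder 1
14 ÷ 2 = 7 remainder 0
7 ÷ 2 = 3 remainder 1
3 ÷ 2 = 1 remainder 1
1 ÷ 2 = 0 remainder 1
Reading remainders bottom-up:
= 1110101101110000


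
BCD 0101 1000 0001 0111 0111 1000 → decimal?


Each 4-bit group → digit:
  0101 → 5
  1000 → 8
  0001 → 1
  0111 → 7
  0111 → 7
  1000 → 8
= 581778


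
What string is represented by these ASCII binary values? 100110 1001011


Codes (binary): 100110 1001011
Per-code ASCII lookup:
  100110 = 38  (special character) → '&'
  1001011 = 75  (range 65-90: uppercase, 75 - 65 = 10) → 'K'
= '&K'


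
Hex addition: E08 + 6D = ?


Align and add column by column (LSB to MSB, each column mod 16 with carry):
  0E08
+ 006D
  ----
  col 0: 8(8) + D(13) + 0 (carry in) = 21 → 5(5), carry out 1
  col 1: 0(0) + 6(6) + 1 (carry in) = 7 → 7(7), carry out 0
  col 2: E(14) + 0(0) + 0 (carry in) = 14 → E(14), carry out 0
  col 3: 0(0) + 0(0) + 0 (carry in) = 0 → 0(0), carry out 0
Reading digits MSB→LSB: 0E75
Strip leading zeros: E75
= 0xE75


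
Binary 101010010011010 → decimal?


Positional values:
Bit 1: 1 × 2^1 = 2
Bit 3: 1 × 2^3 = 8
Bit 4: 1 × 2^4 = 16
Bit 7: 1 × 2^7 = 128
Bit 10: 1 × 2^10 = 1024
Bit 12: 1 × 2^12 = 4096
Bit 14: 1 × 2^14 = 16384
Sum = 2 + 8 + 16 + 128 + 1024 + 4096 + 16384
= 21658


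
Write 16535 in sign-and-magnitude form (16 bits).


Sign bit: 0 (positive)
Magnitude: 16535 = 100000010010111
= 0100000010010111


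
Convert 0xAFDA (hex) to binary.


Each hex digit → 4 binary bits:
  A = 1010
  F = 1111
  D = 1101
  A = 1010
Concatenate: 1010 1111 1101 1010
= 1010111111011010


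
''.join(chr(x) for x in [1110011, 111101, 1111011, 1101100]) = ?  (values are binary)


Codes (binary): 1110011 111101 1111011 1101100
Per-code ASCII lookup:
  1110011 = 115  (range 97-122: lowercase, 115 - 97 = 18) → 's'
  111101 = 61  (special character) → '='
  1111011 = 123  (special character) → '{'
  1101100 = 108  (range 97-122: lowercase, 108 - 97 = 11) → 'l'
= 's={l'


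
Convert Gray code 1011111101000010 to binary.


Gray code: 1011111101000010
MSB stays the same: 1
Each subsequent bit = prev_binary XOR current_gray:
  B[1] = 1 XOR 0 = 1
  B[2] = 1 XOR 1 = 0
  B[3] = 0 XOR 1 = 1
  B[4] = 1 XOR 1 = 0
  B[5] = 0 XOR 1 = 1
  B[6] = 1 XOR 1 = 0
  B[7] = 0 XOR 1 = 1
  B[8] = 1 XOR 0 = 1
  B[9] = 1 XOR 1 = 0
  B[10] = 0 XOR 0 = 0
  B[11] = 0 XOR 0 = 0
  B[12] = 0 XOR 0 = 0
  B[13] = 0 XOR 0 = 0
  B[14] = 0 XOR 1 = 1
  B[15] = 1 XOR 0 = 1
= 1101010110000011 (54659 decimal)


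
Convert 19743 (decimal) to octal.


Divide by 8 repeatedly:
19743 ÷ 8 = 2467 remainder 7
2467 ÷ 8 = 308 remainder 3
308 ÷ 8 = 38 remainder 4
38 ÷ 8 = 4 remainder 6
4 ÷ 8 = 0 remainder 4
Reading remainders bottom-up:
= 0o46437


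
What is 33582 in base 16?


Divide by 16 repeatedly:
33582 ÷ 16 = 2098 remainder 14 (E)
2098 ÷ 16 = 131 remainder 2 (2)
131 ÷ 16 = 8 remainder 3 (3)
8 ÷ 16 = 0 remainder 8 (8)
Reading remainders bottom-up:
= 0x832E


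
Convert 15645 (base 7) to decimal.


Positional values (base 7):
  5 × 7^0 = 5 × 1 = 5
  4 × 7^1 = 4 × 7 = 28
  6 × 7^2 = 6 × 49 = 294
  5 × 7^3 = 5 × 343 = 1715
  1 × 7^4 = 1 × 2401 = 2401
Sum = 5 + 28 + 294 + 1715 + 2401
= 4443


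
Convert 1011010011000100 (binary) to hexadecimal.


Group into 4-bit nibbles: 1011010011000100
  1011 = B
  0100 = 4
  1100 = C
  0100 = 4
= 0xB4C4


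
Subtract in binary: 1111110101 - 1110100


Align and subtract column by column (LSB to MSB, borrowing when needed):
  1111110101
- 0001110100
  ----------
  col 0: (1 - 0 borrow-in) - 0 → 1 - 0 = 1, borrow out 0
  col 1: (0 - 0 borrow-in) - 0 → 0 - 0 = 0, borrow out 0
  col 2: (1 - 0 borrow-in) - 1 → 1 - 1 = 0, borrow out 0
  col 3: (0 - 0 borrow-in) - 0 → 0 - 0 = 0, borrow out 0
  col 4: (1 - 0 borrow-in) - 1 → 1 - 1 = 0, borrow out 0
  col 5: (1 - 0 borrow-in) - 1 → 1 - 1 = 0, borrow out 0
  col 6: (1 - 0 borrow-in) - 1 → 1 - 1 = 0, borrow out 0
  col 7: (1 - 0 borrow-in) - 0 → 1 - 0 = 1, borrow out 0
  col 8: (1 - 0 borrow-in) - 0 → 1 - 0 = 1, borrow out 0
  col 9: (1 - 0 borrow-in) - 0 → 1 - 0 = 1, borrow out 0
Reading bits MSB→LSB: 1110000001
Strip leading zeros: 1110000001
= 1110000001


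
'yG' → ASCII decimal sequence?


String: 'yG'  (2 characters)
Per-character ASCII lookup:
  'y': lowercase starts at 97: 'y' = 97 + 24 = 121
  'G': uppercase starts at 65: 'G' = 65 + 6 = 71
= 121 71


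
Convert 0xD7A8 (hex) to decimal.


Positional values:
Position 0: 8 × 16^0 = 8 × 1 = 8
Position 1: A × 16^1 = 10 × 16 = 160
Position 2: 7 × 16^2 = 7 × 256 = 1792
Position 3: D × 16^3 = 13 × 4096 = 53248
Sum = 8 + 160 + 1792 + 53248
= 55208


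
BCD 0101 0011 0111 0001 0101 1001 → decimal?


Each 4-bit group → digit:
  0101 → 5
  0011 → 3
  0111 → 7
  0001 → 1
  0101 → 5
  1001 → 9
= 537159


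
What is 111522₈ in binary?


Each octal digit → 3 binary bits:
  1 = 001
  1 = 001
  1 = 001
  5 = 101
  2 = 010
  2 = 010
Concatenate: 001 001 001 101 010 010
= 001001001101010010


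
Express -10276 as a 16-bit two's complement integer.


Original: 0010100000100100
Step 1 - Invert all bits: 1101011111011011
Step 2 - Add 1: 1101011111011011 + 1
= 1101011111011100 (represents -10276)


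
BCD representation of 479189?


Each digit → 4-bit binary:
  4 → 0100
  7 → 0111
  9 → 1001
  1 → 0001
  8 → 1000
  9 → 1001
= 0100 0111 1001 0001 1000 1001


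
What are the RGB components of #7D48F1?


Hex: #7D48F1
R = 7D₁₆ = 125
G = 48₁₆ = 72
B = F1₁₆ = 241
= RGB(125, 72, 241)


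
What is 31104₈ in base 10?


Positional values:
Position 0: 4 × 8^0 = 4
Position 1: 0 × 8^1 = 0
Position 2: 1 × 8^2 = 64
Position 3: 1 × 8^3 = 512
Position 4: 3 × 8^4 = 12288
Sum = 4 + 0 + 64 + 512 + 12288
= 12868


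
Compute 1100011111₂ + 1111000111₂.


Align and add column by column (LSB to MSB, carry propagating):
  01100011111
+ 01111000111
  -----------
  col 0: 1 + 1 + 0 (carry in) = 2 → bit 0, carry out 1
  col 1: 1 + 1 + 1 (carry in) = 3 → bit 1, carry out 1
  col 2: 1 + 1 + 1 (carry in) = 3 → bit 1, carry out 1
  col 3: 1 + 0 + 1 (carry in) = 2 → bit 0, carry out 1
  col 4: 1 + 0 + 1 (carry in) = 2 → bit 0, carry out 1
  col 5: 0 + 0 + 1 (carry in) = 1 → bit 1, carry out 0
  col 6: 0 + 1 + 0 (carry in) = 1 → bit 1, carry out 0
  col 7: 0 + 1 + 0 (carry in) = 1 → bit 1, carry out 0
  col 8: 1 + 1 + 0 (carry in) = 2 → bit 0, carry out 1
  col 9: 1 + 1 + 1 (carry in) = 3 → bit 1, carry out 1
  col 10: 0 + 0 + 1 (carry in) = 1 → bit 1, carry out 0
Reading bits MSB→LSB: 11011100110
Strip leading zeros: 11011100110
= 11011100110


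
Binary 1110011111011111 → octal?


Group into 3-bit groups: 001110011111011111
  001 = 1
  110 = 6
  011 = 3
  111 = 7
  011 = 3
  111 = 7
= 0o163737


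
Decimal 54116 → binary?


Divide by 2 repeatedly:
54116 ÷ 2 = 27058 remainder 0
27058 ÷ 2 = 13529 remainder 0
13529 ÷ 2 = 6764 remainder 1
6764 ÷ 2 = 3382 remainder 0
3382 ÷ 2 = 1691 remainder 0
1691 ÷ 2 = 845 remainder 1
845 ÷ 2 = 422 remainder 1
422 ÷ 2 = 211 remainder 0
211 ÷ 2 = 105 remainder 1
105 ÷ 2 = 52 remainder 1
52 ÷ 2 = 26 remainder 0
26 ÷ 2 = 13 remainder 0
13 ÷ 2 = 6 remainder 1
6 ÷ 2 = 3 remainder 0
3 ÷ 2 = 1 remainder 1
1 ÷ 2 = 0 remainder 1
Reading remainders bottom-up:
= 1101001101100100


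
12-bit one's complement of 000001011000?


Original: 000001011000
Invert all bits:
  bit 0: 0 → 1
  bit 1: 0 → 1
  bit 2: 0 → 1
  bit 3: 0 → 1
  bit 4: 0 → 1
  bit 5: 1 → 0
  bit 6: 0 → 1
  bit 7: 1 → 0
  bit 8: 1 → 0
  bit 9: 0 → 1
  bit 10: 0 → 1
  bit 11: 0 → 1
= 111110100111


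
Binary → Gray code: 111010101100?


Binary: 111010101100
Gray code: G = B XOR (B >> 1)
B >> 1 = 011101010110
111010101100 XOR 011101010110:
  1 XOR 0 = 1
  1 XOR 1 = 0
  1 XOR 1 = 0
  0 XOR 1 = 1
  1 XOR 0 = 1
  0 XOR 1 = 1
  1 XOR 0 = 1
  0 XOR 1 = 1
  1 XOR 0 = 1
  1 XOR 1 = 0
  0 XOR 1 = 1
  0 XOR 0 = 0
= 100111111010


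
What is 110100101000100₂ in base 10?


Positional values:
Bit 2: 1 × 2^2 = 4
Bit 6: 1 × 2^6 = 64
Bit 8: 1 × 2^8 = 256
Bit 11: 1 × 2^11 = 2048
Bit 13: 1 × 2^13 = 8192
Bit 14: 1 × 2^14 = 16384
Sum = 4 + 64 + 256 + 2048 + 8192 + 16384
= 26948


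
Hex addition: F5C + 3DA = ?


Align and add column by column (LSB to MSB, each column mod 16 with carry):
  0F5C
+ 03DA
  ----
  col 0: C(12) + A(10) + 0 (carry in) = 22 → 6(6), carry out 1
  col 1: 5(5) + D(13) + 1 (carry in) = 19 → 3(3), carry out 1
  col 2: F(15) + 3(3) + 1 (carry in) = 19 → 3(3), carry out 1
  col 3: 0(0) + 0(0) + 1 (carry in) = 1 → 1(1), carry out 0
Reading digits MSB→LSB: 1336
Strip leading zeros: 1336
= 0x1336


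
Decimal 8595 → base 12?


Divide by 12 repeatedly:
8595 ÷ 12 = 716 remainder 3
716 ÷ 12 = 59 remainder 8
59 ÷ 12 = 4 remainder 11
4 ÷ 12 = 0 remainder 4
Reading remainders bottom-up:
= 4B83


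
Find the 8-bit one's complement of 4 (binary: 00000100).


Original: 00000100
Invert all bits:
  bit 0: 0 → 1
  bit 1: 0 → 1
  bit 2: 0 → 1
  bit 3: 0 → 1
  bit 4: 0 → 1
  bit 5: 1 → 0
  bit 6: 0 → 1
  bit 7: 0 → 1
= 11111011


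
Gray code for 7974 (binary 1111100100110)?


Binary: 1111100100110
Gray code: G = B XOR (B >> 1)
B >> 1 = 0111110010011
1111100100110 XOR 0111110010011:
  1 XOR 0 = 1
  1 XOR 1 = 0
  1 XOR 1 = 0
  1 XOR 1 = 0
  1 XOR 1 = 0
  0 XOR 1 = 1
  0 XOR 0 = 0
  1 XOR 0 = 1
  0 XOR 1 = 1
  0 XOR 0 = 0
  1 XOR 0 = 1
  1 XOR 1 = 0
  0 XOR 1 = 1
= 1000010110101


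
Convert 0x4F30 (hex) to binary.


Each hex digit → 4 binary bits:
  4 = 0100
  F = 1111
  3 = 0011
  0 = 0000
Concatenate: 0100 1111 0011 0000
= 0100111100110000


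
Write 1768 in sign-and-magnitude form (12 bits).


Sign bit: 0 (positive)
Magnitude: 1768 = 11011101000
= 011011101000


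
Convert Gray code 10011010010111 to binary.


Gray code: 10011010010111
MSB stays the same: 1
Each subsequent bit = prev_binary XOR current_gray:
  B[1] = 1 XOR 0 = 1
  B[2] = 1 XOR 0 = 1
  B[3] = 1 XOR 1 = 0
  B[4] = 0 XOR 1 = 1
  B[5] = 1 XOR 0 = 1
  B[6] = 1 XOR 1 = 0
  B[7] = 0 XOR 0 = 0
  B[8] = 0 XOR 0 = 0
  B[9] = 0 XOR 1 = 1
  B[10] = 1 XOR 0 = 1
  B[11] = 1 XOR 1 = 0
  B[12] = 0 XOR 1 = 1
  B[13] = 1 XOR 1 = 0
= 11101100011010 (15130 decimal)


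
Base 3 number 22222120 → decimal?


Positional values (base 3):
  0 × 3^0 = 0 × 1 = 0
  2 × 3^1 = 2 × 3 = 6
  1 × 3^2 = 1 × 9 = 9
  2 × 3^3 = 2 × 27 = 54
  2 × 3^4 = 2 × 81 = 162
  2 × 3^5 = 2 × 243 = 486
  2 × 3^6 = 2 × 729 = 1458
  2 × 3^7 = 2 × 2187 = 4374
Sum = 0 + 6 + 9 + 54 + 162 + 486 + 1458 + 4374
= 6549


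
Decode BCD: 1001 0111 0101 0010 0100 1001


Each 4-bit group → digit:
  1001 → 9
  0111 → 7
  0101 → 5
  0010 → 2
  0100 → 4
  1001 → 9
= 975249


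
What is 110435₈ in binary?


Each octal digit → 3 binary bits:
  1 = 001
  1 = 001
  0 = 000
  4 = 100
  3 = 011
  5 = 101
Concatenate: 001 001 000 100 011 101
= 001001000100011101


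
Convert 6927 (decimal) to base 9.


Divide by 9 repeatedly:
6927 ÷ 9 = 769 remainder 6
769 ÷ 9 = 85 remainder 4
85 ÷ 9 = 9 remainder 4
9 ÷ 9 = 1 remainder 0
1 ÷ 9 = 0 remainder 1
Reading remainders bottom-up:
= 10446


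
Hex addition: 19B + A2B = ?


Align and add column by column (LSB to MSB, each column mod 16 with carry):
  019B
+ 0A2B
  ----
  col 0: B(11) + B(11) + 0 (carry in) = 22 → 6(6), carry out 1
  col 1: 9(9) + 2(2) + 1 (carry in) = 12 → C(12), carry out 0
  col 2: 1(1) + A(10) + 0 (carry in) = 11 → B(11), carry out 0
  col 3: 0(0) + 0(0) + 0 (carry in) = 0 → 0(0), carry out 0
Reading digits MSB→LSB: 0BC6
Strip leading zeros: BC6
= 0xBC6


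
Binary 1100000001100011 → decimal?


Positional values:
Bit 0: 1 × 2^0 = 1
Bit 1: 1 × 2^1 = 2
Bit 5: 1 × 2^5 = 32
Bit 6: 1 × 2^6 = 64
Bit 14: 1 × 2^14 = 16384
Bit 15: 1 × 2^15 = 32768
Sum = 1 + 2 + 32 + 64 + 16384 + 32768
= 49251


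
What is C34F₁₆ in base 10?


Positional values:
Position 0: F × 16^0 = 15 × 1 = 15
Position 1: 4 × 16^1 = 4 × 16 = 64
Position 2: 3 × 16^2 = 3 × 256 = 768
Position 3: C × 16^3 = 12 × 4096 = 49152
Sum = 15 + 64 + 768 + 49152
= 49999


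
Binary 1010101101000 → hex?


Group into 4-bit nibbles: 0001010101101000
  0001 = 1
  0101 = 5
  0110 = 6
  1000 = 8
= 0x1568


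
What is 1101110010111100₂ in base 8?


Group into 3-bit groups: 001101110010111100
  001 = 1
  101 = 5
  110 = 6
  010 = 2
  111 = 7
  100 = 4
= 0o156274


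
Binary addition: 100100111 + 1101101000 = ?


Align and add column by column (LSB to MSB, carry propagating):
  00100100111
+ 01101101000
  -----------
  col 0: 1 + 0 + 0 (carry in) = 1 → bit 1, carry out 0
  col 1: 1 + 0 + 0 (carry in) = 1 → bit 1, carry out 0
  col 2: 1 + 0 + 0 (carry in) = 1 → bit 1, carry out 0
  col 3: 0 + 1 + 0 (carry in) = 1 → bit 1, carry out 0
  col 4: 0 + 0 + 0 (carry in) = 0 → bit 0, carry out 0
  col 5: 1 + 1 + 0 (carry in) = 2 → bit 0, carry out 1
  col 6: 0 + 1 + 1 (carry in) = 2 → bit 0, carry out 1
  col 7: 0 + 0 + 1 (carry in) = 1 → bit 1, carry out 0
  col 8: 1 + 1 + 0 (carry in) = 2 → bit 0, carry out 1
  col 9: 0 + 1 + 1 (carry in) = 2 → bit 0, carry out 1
  col 10: 0 + 0 + 1 (carry in) = 1 → bit 1, carry out 0
Reading bits MSB→LSB: 10010001111
Strip leading zeros: 10010001111
= 10010001111


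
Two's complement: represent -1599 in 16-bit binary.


Original: 0000011000111111
Step 1 - Invert all bits: 1111100111000000
Step 2 - Add 1: 1111100111000000 + 1
= 1111100111000001 (represents -1599)


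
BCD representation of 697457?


Each digit → 4-bit binary:
  6 → 0110
  9 → 1001
  7 → 0111
  4 → 0100
  5 → 0101
  7 → 0111
= 0110 1001 0111 0100 0101 0111


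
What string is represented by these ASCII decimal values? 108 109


Codes (decimal): 108 109
Per-code ASCII lookup:
  108  (range 97-122: lowercase, 108 - 97 = 11) → 'l'
  109  (range 97-122: lowercase, 109 - 97 = 12) → 'm'
= 'lm'


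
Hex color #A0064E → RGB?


Hex: #A0064E
R = A0₁₆ = 160
G = 06₁₆ = 6
B = 4E₁₆ = 78
= RGB(160, 6, 78)


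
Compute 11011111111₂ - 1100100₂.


Align and subtract column by column (LSB to MSB, borrowing when needed):
  11011111111
- 00001100100
  -----------
  col 0: (1 - 0 borrow-in) - 0 → 1 - 0 = 1, borrow out 0
  col 1: (1 - 0 borrow-in) - 0 → 1 - 0 = 1, borrow out 0
  col 2: (1 - 0 borrow-in) - 1 → 1 - 1 = 0, borrow out 0
  col 3: (1 - 0 borrow-in) - 0 → 1 - 0 = 1, borrow out 0
  col 4: (1 - 0 borrow-in) - 0 → 1 - 0 = 1, borrow out 0
  col 5: (1 - 0 borrow-in) - 1 → 1 - 1 = 0, borrow out 0
  col 6: (1 - 0 borrow-in) - 1 → 1 - 1 = 0, borrow out 0
  col 7: (1 - 0 borrow-in) - 0 → 1 - 0 = 1, borrow out 0
  col 8: (0 - 0 borrow-in) - 0 → 0 - 0 = 0, borrow out 0
  col 9: (1 - 0 borrow-in) - 0 → 1 - 0 = 1, borrow out 0
  col 10: (1 - 0 borrow-in) - 0 → 1 - 0 = 1, borrow out 0
Reading bits MSB→LSB: 11010011011
Strip leading zeros: 11010011011
= 11010011011


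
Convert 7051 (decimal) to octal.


Divide by 8 repeatedly:
7051 ÷ 8 = 881 remainder 3
881 ÷ 8 = 110 remainder 1
110 ÷ 8 = 13 remainder 6
13 ÷ 8 = 1 remainder 5
1 ÷ 8 = 0 remainder 1
Reading remainders bottom-up:
= 0o15613


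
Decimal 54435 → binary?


Divide by 2 repeatedly:
54435 ÷ 2 = 27217 remainder 1
27217 ÷ 2 = 13608 remainder 1
13608 ÷ 2 = 6804 remainder 0
6804 ÷ 2 = 3402 remainder 0
3402 ÷ 2 = 1701 remainder 0
1701 ÷ 2 = 850 remainder 1
850 ÷ 2 = 425 remainder 0
425 ÷ 2 = 212 remainder 1
212 ÷ 2 = 106 remainder 0
106 ÷ 2 = 53 remainder 0
53 ÷ 2 = 26 remainder 1
26 ÷ 2 = 13 remainder 0
13 ÷ 2 = 6 remainder 1
6 ÷ 2 = 3 remainder 0
3 ÷ 2 = 1 remainder 1
1 ÷ 2 = 0 remainder 1
Reading remainders bottom-up:
= 1101010010100011


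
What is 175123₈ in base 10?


Positional values:
Position 0: 3 × 8^0 = 3
Position 1: 2 × 8^1 = 16
Position 2: 1 × 8^2 = 64
Position 3: 5 × 8^3 = 2560
Position 4: 7 × 8^4 = 28672
Position 5: 1 × 8^5 = 32768
Sum = 3 + 16 + 64 + 2560 + 28672 + 32768
= 64083


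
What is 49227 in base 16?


Divide by 16 repeatedly:
49227 ÷ 16 = 3076 remainder 11 (B)
3076 ÷ 16 = 192 remainder 4 (4)
192 ÷ 16 = 12 remainder 0 (0)
12 ÷ 16 = 0 remainder 12 (C)
Reading remainders bottom-up:
= 0xC04B


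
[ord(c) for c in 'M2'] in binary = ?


String: 'M2'  (2 characters)
Per-character ASCII lookup:
  'M': uppercase starts at 65: 'M' = 65 + 12 = 77 → 1001101
  '2': digits start at 48: '2' = 48 + 2 = 50 → 110010
= 1001101 110010


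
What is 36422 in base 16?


Divide by 16 repeatedly:
36422 ÷ 16 = 2276 remainder 6 (6)
2276 ÷ 16 = 142 remainder 4 (4)
142 ÷ 16 = 8 remainder 14 (E)
8 ÷ 16 = 0 remainder 8 (8)
Reading remainders bottom-up:
= 0x8E46


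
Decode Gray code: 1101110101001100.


Gray code: 1101110101001100
MSB stays the same: 1
Each subsequent bit = prev_binary XOR current_gray:
  B[1] = 1 XOR 1 = 0
  B[2] = 0 XOR 0 = 0
  B[3] = 0 XOR 1 = 1
  B[4] = 1 XOR 1 = 0
  B[5] = 0 XOR 1 = 1
  B[6] = 1 XOR 0 = 1
  B[7] = 1 XOR 1 = 0
  B[8] = 0 XOR 0 = 0
  B[9] = 0 XOR 1 = 1
  B[10] = 1 XOR 0 = 1
  B[11] = 1 XOR 0 = 1
  B[12] = 1 XOR 1 = 0
  B[13] = 0 XOR 1 = 1
  B[14] = 1 XOR 0 = 1
  B[15] = 1 XOR 0 = 1
= 1001011001110111 (38519 decimal)


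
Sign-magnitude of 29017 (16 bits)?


Sign bit: 0 (positive)
Magnitude: 29017 = 111000101011001
= 0111000101011001


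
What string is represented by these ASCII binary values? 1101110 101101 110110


Codes (binary): 1101110 101101 110110
Per-code ASCII lookup:
  1101110 = 110  (range 97-122: lowercase, 110 - 97 = 13) → 'n'
  101101 = 45  (special character) → '-'
  110110 = 54  (range 48-57: digits, 54 - 48 = 6) → '6'
= 'n-6'


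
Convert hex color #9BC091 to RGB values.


Hex: #9BC091
R = 9B₁₆ = 155
G = C0₁₆ = 192
B = 91₁₆ = 145
= RGB(155, 192, 145)


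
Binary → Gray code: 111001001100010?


Binary: 111001001100010
Gray code: G = B XOR (B >> 1)
B >> 1 = 011100100110001
111001001100010 XOR 011100100110001:
  1 XOR 0 = 1
  1 XOR 1 = 0
  1 XOR 1 = 0
  0 XOR 1 = 1
  0 XOR 0 = 0
  1 XOR 0 = 1
  0 XOR 1 = 1
  0 XOR 0 = 0
  1 XOR 0 = 1
  1 XOR 1 = 0
  0 XOR 1 = 1
  0 XOR 0 = 0
  0 XOR 0 = 0
  1 XOR 0 = 1
  0 XOR 1 = 1
= 100101101010011


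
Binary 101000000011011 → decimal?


Positional values:
Bit 0: 1 × 2^0 = 1
Bit 1: 1 × 2^1 = 2
Bit 3: 1 × 2^3 = 8
Bit 4: 1 × 2^4 = 16
Bit 12: 1 × 2^12 = 4096
Bit 14: 1 × 2^14 = 16384
Sum = 1 + 2 + 8 + 16 + 4096 + 16384
= 20507


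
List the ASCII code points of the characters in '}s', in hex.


String: '}s'  (2 characters)
Per-character ASCII lookup:
  '}': special character: '}' = 125 → 0x7D
  's': lowercase starts at 97: 's' = 97 + 18 = 115 → 0x73
= 0x7D 0x73


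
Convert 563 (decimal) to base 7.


Divide by 7 repeatedly:
563 ÷ 7 = 80 remainder 3
80 ÷ 7 = 11 remainder 3
11 ÷ 7 = 1 remainder 4
1 ÷ 7 = 0 remainder 1
Reading remainders bottom-up:
= 1433


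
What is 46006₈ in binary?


Each octal digit → 3 binary bits:
  4 = 100
  6 = 110
  0 = 000
  0 = 000
  6 = 110
Concatenate: 100 110 000 000 110
= 100110000000110


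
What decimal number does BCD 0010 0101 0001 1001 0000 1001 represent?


Each 4-bit group → digit:
  0010 → 2
  0101 → 5
  0001 → 1
  1001 → 9
  0000 → 0
  1001 → 9
= 251909


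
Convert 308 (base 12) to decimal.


Positional values (base 12):
  8 × 12^0 = 8 × 1 = 8
  0 × 12^1 = 0 × 12 = 0
  3 × 12^2 = 3 × 144 = 432
Sum = 8 + 0 + 432
= 440


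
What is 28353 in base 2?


Divide by 2 repeatedly:
28353 ÷ 2 = 14176 remainder 1
14176 ÷ 2 = 7088 remainder 0
7088 ÷ 2 = 3544 remainder 0
3544 ÷ 2 = 1772 remainder 0
1772 ÷ 2 = 886 remainder 0
886 ÷ 2 = 443 remainder 0
443 ÷ 2 = 221 remainder 1
221 ÷ 2 = 110 remainder 1
110 ÷ 2 = 55 remainder 0
55 ÷ 2 = 27 remainder 1
27 ÷ 2 = 13 remainder 1
13 ÷ 2 = 6 remainder 1
6 ÷ 2 = 3 remainder 0
3 ÷ 2 = 1 remainder 1
1 ÷ 2 = 0 remainder 1
Reading remainders bottom-up:
= 110111011000001


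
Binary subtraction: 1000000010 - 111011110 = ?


Align and subtract column by column (LSB to MSB, borrowing when needed):
  1000000010
- 0111011110
  ----------
  col 0: (0 - 0 borrow-in) - 0 → 0 - 0 = 0, borrow out 0
  col 1: (1 - 0 borrow-in) - 1 → 1 - 1 = 0, borrow out 0
  col 2: (0 - 0 borrow-in) - 1 → borrow from next column: (0+2) - 1 = 1, borrow out 1
  col 3: (0 - 1 borrow-in) - 1 → borrow from next column: (-1+2) - 1 = 0, borrow out 1
  col 4: (0 - 1 borrow-in) - 1 → borrow from next column: (-1+2) - 1 = 0, borrow out 1
  col 5: (0 - 1 borrow-in) - 0 → borrow from next column: (-1+2) - 0 = 1, borrow out 1
  col 6: (0 - 1 borrow-in) - 1 → borrow from next column: (-1+2) - 1 = 0, borrow out 1
  col 7: (0 - 1 borrow-in) - 1 → borrow from next column: (-1+2) - 1 = 0, borrow out 1
  col 8: (0 - 1 borrow-in) - 1 → borrow from next column: (-1+2) - 1 = 0, borrow out 1
  col 9: (1 - 1 borrow-in) - 0 → 0 - 0 = 0, borrow out 0
Reading bits MSB→LSB: 0000100100
Strip leading zeros: 100100
= 100100


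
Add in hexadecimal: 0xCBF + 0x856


Align and add column by column (LSB to MSB, each column mod 16 with carry):
  0CBF
+ 0856
  ----
  col 0: F(15) + 6(6) + 0 (carry in) = 21 → 5(5), carry out 1
  col 1: B(11) + 5(5) + 1 (carry in) = 17 → 1(1), carry out 1
  col 2: C(12) + 8(8) + 1 (carry in) = 21 → 5(5), carry out 1
  col 3: 0(0) + 0(0) + 1 (carry in) = 1 → 1(1), carry out 0
Reading digits MSB→LSB: 1515
Strip leading zeros: 1515
= 0x1515


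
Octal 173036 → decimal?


Positional values:
Position 0: 6 × 8^0 = 6
Position 1: 3 × 8^1 = 24
Position 2: 0 × 8^2 = 0
Position 3: 3 × 8^3 = 1536
Position 4: 7 × 8^4 = 28672
Position 5: 1 × 8^5 = 32768
Sum = 6 + 24 + 0 + 1536 + 28672 + 32768
= 63006


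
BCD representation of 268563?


Each digit → 4-bit binary:
  2 → 0010
  6 → 0110
  8 → 1000
  5 → 0101
  6 → 0110
  3 → 0011
= 0010 0110 1000 0101 0110 0011


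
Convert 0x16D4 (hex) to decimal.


Positional values:
Position 0: 4 × 16^0 = 4 × 1 = 4
Position 1: D × 16^1 = 13 × 16 = 208
Position 2: 6 × 16^2 = 6 × 256 = 1536
Position 3: 1 × 16^3 = 1 × 4096 = 4096
Sum = 4 + 208 + 1536 + 4096
= 5844


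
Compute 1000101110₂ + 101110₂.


Align and add column by column (LSB to MSB, carry propagating):
  01000101110
+ 00000101110
  -----------
  col 0: 0 + 0 + 0 (carry in) = 0 → bit 0, carry out 0
  col 1: 1 + 1 + 0 (carry in) = 2 → bit 0, carry out 1
  col 2: 1 + 1 + 1 (carry in) = 3 → bit 1, carry out 1
  col 3: 1 + 1 + 1 (carry in) = 3 → bit 1, carry out 1
  col 4: 0 + 0 + 1 (carry in) = 1 → bit 1, carry out 0
  col 5: 1 + 1 + 0 (carry in) = 2 → bit 0, carry out 1
  col 6: 0 + 0 + 1 (carry in) = 1 → bit 1, carry out 0
  col 7: 0 + 0 + 0 (carry in) = 0 → bit 0, carry out 0
  col 8: 0 + 0 + 0 (carry in) = 0 → bit 0, carry out 0
  col 9: 1 + 0 + 0 (carry in) = 1 → bit 1, carry out 0
  col 10: 0 + 0 + 0 (carry in) = 0 → bit 0, carry out 0
Reading bits MSB→LSB: 01001011100
Strip leading zeros: 1001011100
= 1001011100


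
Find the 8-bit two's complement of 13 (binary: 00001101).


Original: 00001101
Step 1 - Invert all bits: 11110010
Step 2 - Add 1: 11110010 + 1
= 11110011 (represents -13)


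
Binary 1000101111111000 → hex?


Group into 4-bit nibbles: 1000101111111000
  1000 = 8
  1011 = B
  1111 = F
  1000 = 8
= 0x8BF8


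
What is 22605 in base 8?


Divide by 8 repeatedly:
22605 ÷ 8 = 2825 remainder 5
2825 ÷ 8 = 353 remainder 1
353 ÷ 8 = 44 remainder 1
44 ÷ 8 = 5 remainder 4
5 ÷ 8 = 0 remainder 5
Reading remainders bottom-up:
= 0o54115


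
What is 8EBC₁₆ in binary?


Each hex digit → 4 binary bits:
  8 = 1000
  E = 1110
  B = 1011
  C = 1100
Concatenate: 1000 1110 1011 1100
= 1000111010111100


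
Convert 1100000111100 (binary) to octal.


Group into 3-bit groups: 001100000111100
  001 = 1
  100 = 4
  000 = 0
  111 = 7
  100 = 4
= 0o14074


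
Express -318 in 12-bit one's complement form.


Original: 000100111110
Invert all bits:
  bit 0: 0 → 1
  bit 1: 0 → 1
  bit 2: 0 → 1
  bit 3: 1 → 0
  bit 4: 0 → 1
  bit 5: 0 → 1
  bit 6: 1 → 0
  bit 7: 1 → 0
  bit 8: 1 → 0
  bit 9: 1 → 0
  bit 10: 1 → 0
  bit 11: 0 → 1
= 111011000001


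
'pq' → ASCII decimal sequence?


String: 'pq'  (2 characters)
Per-character ASCII lookup:
  'p': lowercase starts at 97: 'p' = 97 + 15 = 112
  'q': lowercase starts at 97: 'q' = 97 + 16 = 113
= 112 113


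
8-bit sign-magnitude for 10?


Sign bit: 0 (positive)
Magnitude: 10 = 0001010
= 00001010


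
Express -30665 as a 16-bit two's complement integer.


Original: 0111011111001001
Step 1 - Invert all bits: 1000100000110110
Step 2 - Add 1: 1000100000110110 + 1
= 1000100000110111 (represents -30665)


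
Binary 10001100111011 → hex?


Group into 4-bit nibbles: 0010001100111011
  0010 = 2
  0011 = 3
  0011 = 3
  1011 = B
= 0x233B


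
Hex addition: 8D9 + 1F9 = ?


Align and add column by column (LSB to MSB, each column mod 16 with carry):
  08D9
+ 01F9
  ----
  col 0: 9(9) + 9(9) + 0 (carry in) = 18 → 2(2), carry out 1
  col 1: D(13) + F(15) + 1 (carry in) = 29 → D(13), carry out 1
  col 2: 8(8) + 1(1) + 1 (carry in) = 10 → A(10), carry out 0
  col 3: 0(0) + 0(0) + 0 (carry in) = 0 → 0(0), carry out 0
Reading digits MSB→LSB: 0AD2
Strip leading zeros: AD2
= 0xAD2


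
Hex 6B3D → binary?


Each hex digit → 4 binary bits:
  6 = 0110
  B = 1011
  3 = 0011
  D = 1101
Concatenate: 0110 1011 0011 1101
= 0110101100111101


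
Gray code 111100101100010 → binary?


Gray code: 111100101100010
MSB stays the same: 1
Each subsequent bit = prev_binary XOR current_gray:
  B[1] = 1 XOR 1 = 0
  B[2] = 0 XOR 1 = 1
  B[3] = 1 XOR 1 = 0
  B[4] = 0 XOR 0 = 0
  B[5] = 0 XOR 0 = 0
  B[6] = 0 XOR 1 = 1
  B[7] = 1 XOR 0 = 1
  B[8] = 1 XOR 1 = 0
  B[9] = 0 XOR 1 = 1
  B[10] = 1 XOR 0 = 1
  B[11] = 1 XOR 0 = 1
  B[12] = 1 XOR 0 = 1
  B[13] = 1 XOR 1 = 0
  B[14] = 0 XOR 0 = 0
= 101000110111100 (20924 decimal)


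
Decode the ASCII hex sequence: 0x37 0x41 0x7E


Codes (hex): 0x37 0x41 0x7E
Per-code ASCII lookup:
  0x37 = 55  (range 48-57: digits, 55 - 48 = 7) → '7'
  0x41 = 65  (range 65-90: uppercase, 65 - 65 = 0) → 'A'
  0x7E = 126  (special character) → '~'
= '7A~'


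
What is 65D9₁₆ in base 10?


Positional values:
Position 0: 9 × 16^0 = 9 × 1 = 9
Position 1: D × 16^1 = 13 × 16 = 208
Position 2: 5 × 16^2 = 5 × 256 = 1280
Position 3: 6 × 16^3 = 6 × 4096 = 24576
Sum = 9 + 208 + 1280 + 24576
= 26073


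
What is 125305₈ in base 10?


Positional values:
Position 0: 5 × 8^0 = 5
Position 1: 0 × 8^1 = 0
Position 2: 3 × 8^2 = 192
Position 3: 5 × 8^3 = 2560
Position 4: 2 × 8^4 = 8192
Position 5: 1 × 8^5 = 32768
Sum = 5 + 0 + 192 + 2560 + 8192 + 32768
= 43717


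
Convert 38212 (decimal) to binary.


Divide by 2 repeatedly:
38212 ÷ 2 = 19106 remainder 0
19106 ÷ 2 = 9553 remainder 0
9553 ÷ 2 = 4776 remainder 1
4776 ÷ 2 = 2388 remainder 0
2388 ÷ 2 = 1194 remainder 0
1194 ÷ 2 = 597 remainder 0
597 ÷ 2 = 298 remainder 1
298 ÷ 2 = 149 remainder 0
149 ÷ 2 = 74 remainder 1
74 ÷ 2 = 37 remainder 0
37 ÷ 2 = 18 remainder 1
18 ÷ 2 = 9 remainder 0
9 ÷ 2 = 4 remainder 1
4 ÷ 2 = 2 remainder 0
2 ÷ 2 = 1 remainder 0
1 ÷ 2 = 0 remainder 1
Reading remainders bottom-up:
= 1001010101000100


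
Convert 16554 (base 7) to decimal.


Positional values (base 7):
  4 × 7^0 = 4 × 1 = 4
  5 × 7^1 = 5 × 7 = 35
  5 × 7^2 = 5 × 49 = 245
  6 × 7^3 = 6 × 343 = 2058
  1 × 7^4 = 1 × 2401 = 2401
Sum = 4 + 35 + 245 + 2058 + 2401
= 4743


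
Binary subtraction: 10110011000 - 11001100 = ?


Align and subtract column by column (LSB to MSB, borrowing when needed):
  10110011000
- 00011001100
  -----------
  col 0: (0 - 0 borrow-in) - 0 → 0 - 0 = 0, borrow out 0
  col 1: (0 - 0 borrow-in) - 0 → 0 - 0 = 0, borrow out 0
  col 2: (0 - 0 borrow-in) - 1 → borrow from next column: (0+2) - 1 = 1, borrow out 1
  col 3: (1 - 1 borrow-in) - 1 → borrow from next column: (0+2) - 1 = 1, borrow out 1
  col 4: (1 - 1 borrow-in) - 0 → 0 - 0 = 0, borrow out 0
  col 5: (0 - 0 borrow-in) - 0 → 0 - 0 = 0, borrow out 0
  col 6: (0 - 0 borrow-in) - 1 → borrow from next column: (0+2) - 1 = 1, borrow out 1
  col 7: (1 - 1 borrow-in) - 1 → borrow from next column: (0+2) - 1 = 1, borrow out 1
  col 8: (1 - 1 borrow-in) - 0 → 0 - 0 = 0, borrow out 0
  col 9: (0 - 0 borrow-in) - 0 → 0 - 0 = 0, borrow out 0
  col 10: (1 - 0 borrow-in) - 0 → 1 - 0 = 1, borrow out 0
Reading bits MSB→LSB: 10011001100
Strip leading zeros: 10011001100
= 10011001100


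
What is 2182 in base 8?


Divide by 8 repeatedly:
2182 ÷ 8 = 272 remainder 6
272 ÷ 8 = 34 remainder 0
34 ÷ 8 = 4 remainder 2
4 ÷ 8 = 0 remainder 4
Reading remainders bottom-up:
= 0o4206


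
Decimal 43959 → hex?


Divide by 16 repeatedly:
43959 ÷ 16 = 2747 remainder 7 (7)
2747 ÷ 16 = 171 remainder 11 (B)
171 ÷ 16 = 10 remainder 11 (B)
10 ÷ 16 = 0 remainder 10 (A)
Reading remainders bottom-up:
= 0xABB7


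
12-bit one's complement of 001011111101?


Original: 001011111101
Invert all bits:
  bit 0: 0 → 1
  bit 1: 0 → 1
  bit 2: 1 → 0
  bit 3: 0 → 1
  bit 4: 1 → 0
  bit 5: 1 → 0
  bit 6: 1 → 0
  bit 7: 1 → 0
  bit 8: 1 → 0
  bit 9: 1 → 0
  bit 10: 0 → 1
  bit 11: 1 → 0
= 110100000010


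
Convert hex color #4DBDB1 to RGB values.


Hex: #4DBDB1
R = 4D₁₆ = 77
G = BD₁₆ = 189
B = B1₁₆ = 177
= RGB(77, 189, 177)


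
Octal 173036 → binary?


Each octal digit → 3 binary bits:
  1 = 001
  7 = 111
  3 = 011
  0 = 000
  3 = 011
  6 = 110
Concatenate: 001 111 011 000 011 110
= 001111011000011110


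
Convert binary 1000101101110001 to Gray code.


Binary: 1000101101110001
Gray code: G = B XOR (B >> 1)
B >> 1 = 0100010110111000
1000101101110001 XOR 0100010110111000:
  1 XOR 0 = 1
  0 XOR 1 = 1
  0 XOR 0 = 0
  0 XOR 0 = 0
  1 XOR 0 = 1
  0 XOR 1 = 1
  1 XOR 0 = 1
  1 XOR 1 = 0
  0 XOR 1 = 1
  1 XOR 0 = 1
  1 XOR 1 = 0
  1 XOR 1 = 0
  0 XOR 1 = 1
  0 XOR 0 = 0
  0 XOR 0 = 0
  1 XOR 0 = 1
= 1100111011001001


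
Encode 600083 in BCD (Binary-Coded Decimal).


Each digit → 4-bit binary:
  6 → 0110
  0 → 0000
  0 → 0000
  0 → 0000
  8 → 1000
  3 → 0011
= 0110 0000 0000 0000 1000 0011


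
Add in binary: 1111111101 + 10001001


Align and add column by column (LSB to MSB, carry propagating):
  01111111101
+ 00010001001
  -----------
  col 0: 1 + 1 + 0 (carry in) = 2 → bit 0, carry out 1
  col 1: 0 + 0 + 1 (carry in) = 1 → bit 1, carry out 0
  col 2: 1 + 0 + 0 (carry in) = 1 → bit 1, carry out 0
  col 3: 1 + 1 + 0 (carry in) = 2 → bit 0, carry out 1
  col 4: 1 + 0 + 1 (carry in) = 2 → bit 0, carry out 1
  col 5: 1 + 0 + 1 (carry in) = 2 → bit 0, carry out 1
  col 6: 1 + 0 + 1 (carry in) = 2 → bit 0, carry out 1
  col 7: 1 + 1 + 1 (carry in) = 3 → bit 1, carry out 1
  col 8: 1 + 0 + 1 (carry in) = 2 → bit 0, carry out 1
  col 9: 1 + 0 + 1 (carry in) = 2 → bit 0, carry out 1
  col 10: 0 + 0 + 1 (carry in) = 1 → bit 1, carry out 0
Reading bits MSB→LSB: 10010000110
Strip leading zeros: 10010000110
= 10010000110
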